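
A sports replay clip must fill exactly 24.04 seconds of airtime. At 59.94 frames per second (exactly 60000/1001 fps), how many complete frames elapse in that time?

Frames = 24.04 × 60000/1001 = 1442400/1001 ≈ 1440.9590.
Complete frames: 1440.

1440 frames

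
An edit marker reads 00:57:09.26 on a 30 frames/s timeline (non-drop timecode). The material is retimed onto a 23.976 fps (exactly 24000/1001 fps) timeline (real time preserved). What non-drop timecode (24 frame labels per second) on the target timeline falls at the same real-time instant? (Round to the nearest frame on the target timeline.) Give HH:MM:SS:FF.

Source frame index: (0×3600 + 57×60 + 9) × 30 + 26 = 102896.
Real time: 102896 / (30) = 51448/15 s.
Target frame: (51448/15) × (24000/1001) = 82316800/1001 ≈ 82234.565 → 82235.
At 24 labels/s: frame 82235 → 00:57:06:11.

00:57:06:11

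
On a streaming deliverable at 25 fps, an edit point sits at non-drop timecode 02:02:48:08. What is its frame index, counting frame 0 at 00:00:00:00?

Total seconds to the label: (2 × 3600 + 2 × 60 + 48) = 7368.
Frame index = 7368 × 25 + 8 = 184208.

frame 184208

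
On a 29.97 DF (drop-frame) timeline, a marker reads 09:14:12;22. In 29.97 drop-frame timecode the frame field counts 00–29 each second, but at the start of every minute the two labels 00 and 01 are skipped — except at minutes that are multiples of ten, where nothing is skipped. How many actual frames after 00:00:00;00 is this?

As if non-drop at 30 labels/s: (9 × 3600 + 14 × 60 + 12) × 30 + 22 = 997582.
Minute boundaries passed: 554; those not divisible by 10: 554 − 55 = 499; dropped labels = 2 × 499 = 998.
Actual frame index = 997582 − 998 = 996584.

996584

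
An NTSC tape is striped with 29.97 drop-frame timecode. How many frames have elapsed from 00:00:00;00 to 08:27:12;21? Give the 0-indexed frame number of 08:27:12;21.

Complete 10-minute blocks: 50, each 17982 frames → 899100.
Remaining 7 whole minutes in the current block: 1800 + 6 × 1798 = 12588 frames.
Within the current minute: 12 × 30 + 21 − 2 = 379 (labels ;00/;01 skipped at this minute). Total = 899100 + 12588 + 379 = 912067.

912067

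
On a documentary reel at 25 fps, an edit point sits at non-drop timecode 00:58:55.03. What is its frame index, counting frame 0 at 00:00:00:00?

Total seconds to the label: (0 × 3600 + 58 × 60 + 55) = 3535.
Frame index = 3535 × 25 + 3 = 88378.

frame 88378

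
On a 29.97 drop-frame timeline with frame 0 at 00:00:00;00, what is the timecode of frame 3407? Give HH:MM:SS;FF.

00:01:53;19

Ten DF minutes hold 17982 frames, so frame 3407 lies in block 0 (frames 0–17981) with 3407 frames into that block.
The block's first minute is 1800 frames and the rest 1798 each; 3407 frames reaches minute 1, so 0 × 18 + 1 × 2 = 2 labels have been skipped so far.
Adding those back, label number 3407 + 2 = 3409 at 30 labels/s is 113 s + 19 f = 0 h 1 min 53 s frame 19, i.e. 00:01:53;19.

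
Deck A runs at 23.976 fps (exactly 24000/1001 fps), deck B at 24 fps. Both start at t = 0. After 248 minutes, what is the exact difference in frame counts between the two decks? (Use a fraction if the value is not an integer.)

357120/1001 frames

248 min = 14880 s.
A emits 24000/1001 × 14880 = 357120000/1001 frames; B emits 24 × 14880 = 357120.
Difference = 357120/1001 frames (≈ 356.7632); B is ahead of A.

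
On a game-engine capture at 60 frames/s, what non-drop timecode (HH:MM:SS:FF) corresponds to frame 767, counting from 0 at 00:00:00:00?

00:00:12:47

767 ÷ 60 = 12 full seconds, remainder 47 frames.
12 s = 0 h 0 min 12 s.
Timecode: 00:00:12:47.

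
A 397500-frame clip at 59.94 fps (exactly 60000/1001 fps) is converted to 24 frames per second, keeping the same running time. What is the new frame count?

159159 frames

Target frames = source frames × (target rate / source rate) = 397500 × (24)/(60000/1001) = 397500 × 1001/2500 = 159159.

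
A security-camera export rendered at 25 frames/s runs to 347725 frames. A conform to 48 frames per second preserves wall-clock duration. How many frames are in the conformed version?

667632 frames

Target frames = source frames × (target rate / source rate) = 347725 × (48)/(25) = 347725 × 48/25 = 667632.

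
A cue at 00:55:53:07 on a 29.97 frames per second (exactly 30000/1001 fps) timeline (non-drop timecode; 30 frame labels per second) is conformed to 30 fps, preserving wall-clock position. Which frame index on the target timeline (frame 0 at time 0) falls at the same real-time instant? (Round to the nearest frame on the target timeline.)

frame 100698

Source frame index: (0×3600 + 55×60 + 53) × 30 + 7 = 100597.
Real time: 100597 / (30000/1001) = 100697597/30000 s.
Target frame: (100697597/30000) × (30) = 100697597/1000 ≈ 100697.597 → 100698.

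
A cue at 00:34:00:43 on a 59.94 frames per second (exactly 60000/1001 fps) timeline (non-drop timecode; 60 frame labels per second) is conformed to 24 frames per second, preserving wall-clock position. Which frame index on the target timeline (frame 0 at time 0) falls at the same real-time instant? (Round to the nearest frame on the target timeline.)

frame 49026

Source frame index: (0×3600 + 34×60 + 0) × 60 + 43 = 122443.
Real time: 122443 / (60000/1001) = 122565443/60000 s.
Target frame: (122565443/60000) × (24) = 122565443/2500 ≈ 49026.177 → 49026.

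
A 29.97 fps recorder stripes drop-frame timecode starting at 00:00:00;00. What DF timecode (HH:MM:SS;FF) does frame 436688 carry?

Each 10-minute DF block holds 10 × 60 × 30 − 9 × 2 = 17982 frames. 436688 ÷ 17982 → 24 full blocks, remainder 5120.
Within the partial block the first minute is 1800 frames and each further minute 1798, so 2 further minute boundaries passed. Total skipped labels = 18 × 24 + 2 × 2 = 436.
Non-drop label index = 436688 + 436 = 437124; at 30 labels/s that is 04:02:50:24, i.e. DF 04:02:50;24.

04:02:50;24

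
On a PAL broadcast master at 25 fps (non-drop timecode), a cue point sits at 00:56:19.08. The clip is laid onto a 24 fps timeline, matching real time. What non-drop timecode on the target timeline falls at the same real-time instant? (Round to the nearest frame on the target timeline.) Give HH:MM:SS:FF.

Source frame index: (0×3600 + 56×60 + 19) × 25 + 8 = 84483.
Real time: 84483 / (25) = 84483/25 s.
Target frame: (84483/25) × (24) = 2027592/25 ≈ 81103.680 → 81104.
At 24 labels/s: frame 81104 → 00:56:19:08.

00:56:19:08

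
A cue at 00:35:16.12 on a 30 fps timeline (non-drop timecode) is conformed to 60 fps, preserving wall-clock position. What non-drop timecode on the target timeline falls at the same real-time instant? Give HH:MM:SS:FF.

00:35:16:24

Source frame index: (0×3600 + 35×60 + 16) × 30 + 12 = 63492.
Real time: 63492 / (30) = 10582/5 s.
Target frame: (10582/5) × (60) = 126984.
At 60 labels/s: frame 126984 → 00:35:16:24.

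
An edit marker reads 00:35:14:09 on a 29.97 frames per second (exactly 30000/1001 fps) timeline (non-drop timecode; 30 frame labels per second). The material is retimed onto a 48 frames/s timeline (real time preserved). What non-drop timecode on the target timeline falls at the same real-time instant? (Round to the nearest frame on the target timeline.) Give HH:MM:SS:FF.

00:35:16:20

Source frame index: (0×3600 + 35×60 + 14) × 30 + 9 = 63429.
Real time: 63429 / (30000/1001) = 21164143/10000 s.
Target frame: (21164143/10000) × (48) = 63492429/625 ≈ 101587.886 → 101588.
At 48 labels/s: frame 101588 → 00:35:16:20.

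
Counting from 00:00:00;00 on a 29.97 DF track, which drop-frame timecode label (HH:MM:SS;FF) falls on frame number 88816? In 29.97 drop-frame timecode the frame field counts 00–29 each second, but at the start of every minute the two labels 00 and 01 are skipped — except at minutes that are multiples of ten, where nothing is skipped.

Ten DF minutes hold 17982 frames, so frame 88816 lies in block 4 (frames 71928–89909) with 16888 frames into that block.
The block's first minute is 1800 frames and the rest 1798 each; 16888 frames reaches minute 9, so 4 × 18 + 9 × 2 = 90 labels have been skipped so far.
Adding those back, label number 88816 + 90 = 88906 at 30 labels/s is 2963 s + 16 f = 0 h 49 min 23 s frame 16, i.e. 00:49:23;16.

00:49:23;16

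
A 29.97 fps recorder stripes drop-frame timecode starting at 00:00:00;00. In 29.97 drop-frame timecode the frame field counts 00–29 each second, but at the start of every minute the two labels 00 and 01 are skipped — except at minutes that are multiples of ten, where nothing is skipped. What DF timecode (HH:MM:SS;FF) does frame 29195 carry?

00:16:14;05

Each 10-minute DF block holds 10 × 60 × 30 − 9 × 2 = 17982 frames. 29195 ÷ 17982 → 1 full block, remainder 11213.
Within the partial block the first minute is 1800 frames and each further minute 1798, so 6 further minute boundaries passed. Total skipped labels = 18 × 1 + 2 × 6 = 30.
Non-drop label index = 29195 + 30 = 29225; at 30 labels/s that is 00:16:14:05, i.e. DF 00:16:14;05.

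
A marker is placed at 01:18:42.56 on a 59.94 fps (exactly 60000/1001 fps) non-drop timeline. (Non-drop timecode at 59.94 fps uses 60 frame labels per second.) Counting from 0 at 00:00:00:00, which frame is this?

283376

Total seconds to the label: (1 × 3600 + 18 × 60 + 42) = 4722.
Frame index = 4722 × 60 + 56 = 283376.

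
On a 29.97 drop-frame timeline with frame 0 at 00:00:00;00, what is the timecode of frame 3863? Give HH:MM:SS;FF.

Ten DF minutes hold 17982 frames, so frame 3863 lies in block 0 (frames 0–17981) with 3863 frames into that block.
The block's first minute is 1800 frames and the rest 1798 each; 3863 frames reaches minute 2, so 0 × 18 + 2 × 2 = 4 labels have been skipped so far.
Adding those back, label number 3863 + 4 = 3867 at 30 labels/s is 128 s + 27 f = 0 h 2 min 8 s frame 27, i.e. 00:02:08;27.

00:02:08;27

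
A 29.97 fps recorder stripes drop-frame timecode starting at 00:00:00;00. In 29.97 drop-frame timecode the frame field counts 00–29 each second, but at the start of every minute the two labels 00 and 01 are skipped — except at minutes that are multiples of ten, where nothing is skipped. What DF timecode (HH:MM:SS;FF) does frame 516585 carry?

Each 10-minute DF block holds 10 × 60 × 30 − 9 × 2 = 17982 frames. 516585 ÷ 17982 → 28 full blocks, remainder 13089.
Within the partial block the first minute is 1800 frames and each further minute 1798, so 7 further minute boundaries passed. Total skipped labels = 18 × 28 + 2 × 7 = 518.
Non-drop label index = 516585 + 518 = 517103; at 30 labels/s that is 04:47:16:23, i.e. DF 04:47:16;23.

04:47:16;23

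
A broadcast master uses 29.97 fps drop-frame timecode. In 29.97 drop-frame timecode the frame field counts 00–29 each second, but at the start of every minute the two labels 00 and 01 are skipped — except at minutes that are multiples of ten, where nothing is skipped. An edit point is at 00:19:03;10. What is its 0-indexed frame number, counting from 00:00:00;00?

As if non-drop at 30 labels/s: (0 × 3600 + 19 × 60 + 3) × 30 + 10 = 34300.
Minute boundaries passed: 19; those not divisible by 10: 19 − 1 = 18; dropped labels = 2 × 18 = 36.
Actual frame index = 34300 − 36 = 34264.

34264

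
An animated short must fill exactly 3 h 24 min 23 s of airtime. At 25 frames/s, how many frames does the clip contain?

3 h 24 min 23 s = 12263 s.
Frames = 12263 × 25 = 306575.

306575 frames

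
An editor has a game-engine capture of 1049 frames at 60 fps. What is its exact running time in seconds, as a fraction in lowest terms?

Running time = 1049 ÷ (60) = 1049 × 1/60 = 1049/60 s.

1049/60 seconds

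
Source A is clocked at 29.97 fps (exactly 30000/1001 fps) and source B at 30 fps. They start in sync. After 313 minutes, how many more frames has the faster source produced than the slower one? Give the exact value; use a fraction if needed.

313 min = 18780 s.
A emits 30000/1001 × 18780 = 563400000/1001 frames; B emits 30 × 18780 = 563400.
Difference = 563400/1001 frames (≈ 562.8372); B is ahead of A.

563400/1001 frames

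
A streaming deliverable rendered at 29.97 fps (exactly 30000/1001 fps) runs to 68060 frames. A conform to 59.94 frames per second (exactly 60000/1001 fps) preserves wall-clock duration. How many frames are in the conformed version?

136120 frames

Frames at target rate = 68060 × (60000/1001) / (30000/1001) = 136120.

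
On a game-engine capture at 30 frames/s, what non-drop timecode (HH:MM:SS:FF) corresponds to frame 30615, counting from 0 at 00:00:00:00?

30615 ÷ 30 = 1020 full seconds, remainder 15 frames.
1020 s = 0 h 17 min 0 s.
Timecode: 00:17:00:15.

00:17:00:15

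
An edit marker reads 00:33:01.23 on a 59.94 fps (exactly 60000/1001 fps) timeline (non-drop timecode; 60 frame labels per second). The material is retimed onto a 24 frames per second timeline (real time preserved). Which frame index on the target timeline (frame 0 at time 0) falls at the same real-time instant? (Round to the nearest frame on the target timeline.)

frame 47601

Source frame index: (0×3600 + 33×60 + 1) × 60 + 23 = 118883.
Real time: 118883 / (60000/1001) = 119001883/60000 s.
Target frame: (119001883/60000) × (24) = 119001883/2500 ≈ 47600.753 → 47601.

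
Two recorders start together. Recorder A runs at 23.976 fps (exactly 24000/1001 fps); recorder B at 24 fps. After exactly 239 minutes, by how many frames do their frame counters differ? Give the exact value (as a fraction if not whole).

344160/1001 frames

239 min = 14340 s.
A emits 24000/1001 × 14340 = 344160000/1001 frames; B emits 24 × 14340 = 344160.
Difference = 344160/1001 frames (≈ 343.8162); B is ahead of A.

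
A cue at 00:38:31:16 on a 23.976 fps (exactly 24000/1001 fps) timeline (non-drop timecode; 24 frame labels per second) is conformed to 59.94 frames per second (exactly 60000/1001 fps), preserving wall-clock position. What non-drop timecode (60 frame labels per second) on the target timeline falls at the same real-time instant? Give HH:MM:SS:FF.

Source frame index: (0×3600 + 38×60 + 31) × 24 + 16 = 55480.
Real time: 55480 / (24000/1001) = 1388387/600 s.
Target frame: (1388387/600) × (60000/1001) = 138700.
At 60 labels/s: frame 138700 → 00:38:31:40.

00:38:31:40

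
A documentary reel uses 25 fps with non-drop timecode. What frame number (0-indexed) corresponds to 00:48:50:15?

Total seconds to the label: (0 × 3600 + 48 × 60 + 50) = 2930.
Frame index = 2930 × 25 + 15 = 73265.

frame 73265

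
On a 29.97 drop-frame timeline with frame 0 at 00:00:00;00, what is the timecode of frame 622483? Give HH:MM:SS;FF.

Each 10-minute DF block holds 10 × 60 × 30 − 9 × 2 = 17982 frames. 622483 ÷ 17982 → 34 full blocks, remainder 11095.
Within the partial block the first minute is 1800 frames and each further minute 1798, so 6 further minute boundaries passed. Total skipped labels = 18 × 34 + 2 × 6 = 624.
Non-drop label index = 622483 + 624 = 623107; at 30 labels/s that is 05:46:10:07, i.e. DF 05:46:10;07.

05:46:10;07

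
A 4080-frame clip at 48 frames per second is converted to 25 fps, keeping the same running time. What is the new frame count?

Target frames = source frames × (target rate / source rate) = 4080 × (25)/(48) = 4080 × 25/48 = 2125.

2125 frames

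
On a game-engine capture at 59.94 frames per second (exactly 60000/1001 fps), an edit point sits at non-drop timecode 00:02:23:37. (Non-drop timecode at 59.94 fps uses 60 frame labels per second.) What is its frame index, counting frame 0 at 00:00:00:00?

frame 8617

Total seconds to the label: (0 × 3600 + 2 × 60 + 23) = 143.
Frame index = 143 × 60 + 37 = 8617.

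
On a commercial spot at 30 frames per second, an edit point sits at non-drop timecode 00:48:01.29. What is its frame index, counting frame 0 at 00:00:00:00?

Total seconds to the label: (0 × 3600 + 48 × 60 + 1) = 2881.
Frame index = 2881 × 30 + 29 = 86459.

86459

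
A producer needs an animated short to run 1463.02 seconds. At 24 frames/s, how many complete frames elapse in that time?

35112 frames

Frames = 1463.02 × 24 = 877812/25 ≈ 35112.4800.
Complete frames: 35112.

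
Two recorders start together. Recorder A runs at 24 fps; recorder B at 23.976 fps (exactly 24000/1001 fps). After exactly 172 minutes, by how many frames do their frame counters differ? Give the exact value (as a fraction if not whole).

247680/1001 frames

172 min = 10320 s.
A emits 24 × 10320 = 247680 frames; B emits 24000/1001 × 10320 = 247680000/1001.
Difference = 247680/1001 frames (≈ 247.4326); B is behind A.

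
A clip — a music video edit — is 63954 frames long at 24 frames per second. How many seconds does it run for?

2664.75 seconds

Running time = 63954 / (24) = 2664.75 s.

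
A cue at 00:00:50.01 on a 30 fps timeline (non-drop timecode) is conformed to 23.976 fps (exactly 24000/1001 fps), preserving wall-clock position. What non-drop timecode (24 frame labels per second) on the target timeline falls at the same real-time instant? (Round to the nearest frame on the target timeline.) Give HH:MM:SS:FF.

00:00:50:00

Source frame index: (0×3600 + 0×60 + 50) × 30 + 1 = 1501.
Real time: 1501 / (30) = 1501/30 s.
Target frame: (1501/30) × (24000/1001) = 1200800/1001 ≈ 1199.600 → 1200.
At 24 labels/s: frame 1200 → 00:00:50:00.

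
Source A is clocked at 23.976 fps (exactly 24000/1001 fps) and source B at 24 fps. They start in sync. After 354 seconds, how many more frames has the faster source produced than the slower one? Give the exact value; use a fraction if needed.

8496/1001 frames

A emits 24000/1001 × 354 = 8496000/1001 frames; B emits 24 × 354 = 8496.
Difference = 8496/1001 frames (≈ 8.4875); B is ahead of A.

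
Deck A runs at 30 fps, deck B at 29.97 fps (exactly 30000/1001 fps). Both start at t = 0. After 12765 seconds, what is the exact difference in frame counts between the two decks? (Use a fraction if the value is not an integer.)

A emits 30 × 12765 = 382950 frames; B emits 30000/1001 × 12765 = 382950000/1001.
Difference = 382950/1001 frames (≈ 382.5674); B is behind A.

382950/1001 frames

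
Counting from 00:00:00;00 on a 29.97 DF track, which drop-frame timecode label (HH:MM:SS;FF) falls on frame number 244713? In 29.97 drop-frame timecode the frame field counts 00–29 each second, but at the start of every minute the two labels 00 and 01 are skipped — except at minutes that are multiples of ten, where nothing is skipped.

Each 10-minute DF block holds 10 × 60 × 30 − 9 × 2 = 17982 frames. 244713 ÷ 17982 → 13 full blocks, remainder 10947.
Within the partial block the first minute is 1800 frames and each further minute 1798, so 6 further minute boundaries passed. Total skipped labels = 18 × 13 + 2 × 6 = 246.
Non-drop label index = 244713 + 246 = 244959; at 30 labels/s that is 02:16:05:09, i.e. DF 02:16:05;09.

02:16:05;09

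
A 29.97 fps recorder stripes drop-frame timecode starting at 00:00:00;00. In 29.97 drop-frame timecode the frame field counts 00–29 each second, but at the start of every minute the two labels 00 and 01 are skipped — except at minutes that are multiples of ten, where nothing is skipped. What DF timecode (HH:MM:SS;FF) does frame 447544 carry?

04:08:53;02

Each 10-minute DF block holds 10 × 60 × 30 − 9 × 2 = 17982 frames. 447544 ÷ 17982 → 24 full blocks, remainder 15976.
Within the partial block the first minute is 1800 frames and each further minute 1798, so 8 further minute boundaries passed. Total skipped labels = 18 × 24 + 2 × 8 = 448.
Non-drop label index = 447544 + 448 = 447992; at 30 labels/s that is 04:08:53:02, i.e. DF 04:08:53;02.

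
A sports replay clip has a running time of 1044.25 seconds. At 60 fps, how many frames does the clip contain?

62655 frames

Frames = 1044.25 × 60 = 62655.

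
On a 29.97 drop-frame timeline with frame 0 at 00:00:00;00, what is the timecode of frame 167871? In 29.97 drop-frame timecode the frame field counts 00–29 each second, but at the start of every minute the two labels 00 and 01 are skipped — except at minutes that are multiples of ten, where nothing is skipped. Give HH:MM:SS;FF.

Each 10-minute DF block holds 10 × 60 × 30 − 9 × 2 = 17982 frames. 167871 ÷ 17982 → 9 full blocks, remainder 6033.
Within the partial block the first minute is 1800 frames and each further minute 1798, so 3 further minute boundaries passed. Total skipped labels = 18 × 9 + 2 × 3 = 168.
Non-drop label index = 167871 + 168 = 168039; at 30 labels/s that is 01:33:21:09, i.e. DF 01:33:21;09.

01:33:21;09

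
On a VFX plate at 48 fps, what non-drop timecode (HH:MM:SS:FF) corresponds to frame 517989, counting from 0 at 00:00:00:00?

02:59:51:21

517989 ÷ 48 = 10791 full seconds, remainder 21 frames.
10791 s = 2 h 59 min 51 s.
Timecode: 02:59:51:21.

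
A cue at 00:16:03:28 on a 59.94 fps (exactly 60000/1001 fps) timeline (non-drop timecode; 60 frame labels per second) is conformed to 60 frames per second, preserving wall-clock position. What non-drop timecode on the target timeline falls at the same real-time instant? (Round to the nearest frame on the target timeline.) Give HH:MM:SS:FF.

Source frame index: (0×3600 + 16×60 + 3) × 60 + 28 = 57808.
Real time: 57808 / (60000/1001) = 3616613/3750 s.
Target frame: (3616613/3750) × (60) = 7233226/125 ≈ 57865.808 → 57866.
At 60 labels/s: frame 57866 → 00:16:04:26.

00:16:04:26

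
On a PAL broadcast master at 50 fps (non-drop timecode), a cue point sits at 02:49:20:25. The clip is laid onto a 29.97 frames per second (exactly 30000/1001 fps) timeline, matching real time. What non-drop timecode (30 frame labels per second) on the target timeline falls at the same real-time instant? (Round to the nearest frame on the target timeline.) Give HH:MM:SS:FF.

Source frame index: (2×3600 + 49×60 + 20) × 50 + 25 = 508025.
Real time: 508025 / (50) = 20321/2 s.
Target frame: (20321/2) × (30000/1001) = 43545000/143 ≈ 304510.490 → 304510.
At 30 labels/s: frame 304510 → 02:49:10:10.

02:49:10:10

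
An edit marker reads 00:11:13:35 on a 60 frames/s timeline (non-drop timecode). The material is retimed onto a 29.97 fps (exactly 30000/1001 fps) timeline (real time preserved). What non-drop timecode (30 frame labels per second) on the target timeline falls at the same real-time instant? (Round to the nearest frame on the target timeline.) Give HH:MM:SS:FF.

Source frame index: (0×3600 + 11×60 + 13) × 60 + 35 = 40415.
Real time: 40415 / (60) = 8083/12 s.
Target frame: (8083/12) × (30000/1001) = 20207500/1001 ≈ 20187.313 → 20187.
At 30 labels/s: frame 20187 → 00:11:12:27.

00:11:12:27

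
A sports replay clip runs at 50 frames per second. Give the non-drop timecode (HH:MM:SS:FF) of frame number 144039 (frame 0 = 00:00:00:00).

00:48:00:39

144039 ÷ 50 = 2880 full seconds, remainder 39 frames.
2880 s = 0 h 48 min 0 s.
Timecode: 00:48:00:39.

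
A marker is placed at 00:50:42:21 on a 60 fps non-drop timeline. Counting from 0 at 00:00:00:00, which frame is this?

182541

Total seconds to the label: (0 × 3600 + 50 × 60 + 42) = 3042.
Frame index = 3042 × 60 + 21 = 182541.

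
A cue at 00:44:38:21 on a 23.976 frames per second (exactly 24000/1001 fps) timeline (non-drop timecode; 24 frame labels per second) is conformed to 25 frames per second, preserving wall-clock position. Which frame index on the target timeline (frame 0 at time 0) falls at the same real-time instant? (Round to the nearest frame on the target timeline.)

frame 67039

Source frame index: (0×3600 + 44×60 + 38) × 24 + 21 = 64293.
Real time: 64293 / (24000/1001) = 21452431/8000 s.
Target frame: (21452431/8000) × (25) = 21452431/320 ≈ 67038.847 → 67039.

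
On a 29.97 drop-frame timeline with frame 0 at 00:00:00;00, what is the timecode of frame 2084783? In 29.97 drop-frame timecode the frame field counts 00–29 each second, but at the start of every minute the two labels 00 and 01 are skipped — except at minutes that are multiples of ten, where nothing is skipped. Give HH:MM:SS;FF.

19:19:22;11

Ten DF minutes hold 17982 frames, so frame 2084783 lies in block 115 (frames 2067930–2085911) with 16853 frames into that block.
The block's first minute is 1800 frames and the rest 1798 each; 16853 frames reaches minute 9, so 115 × 18 + 9 × 2 = 2088 labels have been skipped so far.
Adding those back, label number 2084783 + 2088 = 2086871 at 30 labels/s is 69562 s + 11 f = 19 h 19 min 22 s frame 11, i.e. 19:19:22;11.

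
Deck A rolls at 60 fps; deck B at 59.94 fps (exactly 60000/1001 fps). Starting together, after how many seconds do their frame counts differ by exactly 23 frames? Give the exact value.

The gap grows by |60000/1001 − 60| = 60/1001 frames per second.
Time for a 23-frame gap: 23 ÷ (60/1001) = 23023/60 s.

23023/60 seconds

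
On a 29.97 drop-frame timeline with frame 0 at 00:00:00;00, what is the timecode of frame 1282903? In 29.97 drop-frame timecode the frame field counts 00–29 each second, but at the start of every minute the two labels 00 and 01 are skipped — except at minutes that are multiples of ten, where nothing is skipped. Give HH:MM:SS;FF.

11:53:26;07

Each 10-minute DF block holds 10 × 60 × 30 − 9 × 2 = 17982 frames. 1282903 ÷ 17982 → 71 full blocks, remainder 6181.
Within the partial block the first minute is 1800 frames and each further minute 1798, so 3 further minute boundaries passed. Total skipped labels = 18 × 71 + 2 × 3 = 1284.
Non-drop label index = 1282903 + 1284 = 1284187; at 30 labels/s that is 11:53:26:07, i.e. DF 11:53:26;07.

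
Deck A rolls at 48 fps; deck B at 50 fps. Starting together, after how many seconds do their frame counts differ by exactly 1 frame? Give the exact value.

0.5 seconds

The gap grows by |50 − 48| = 2 frames per second.
Time for a 1-frame gap: 1 ÷ (2) = 0.5 s.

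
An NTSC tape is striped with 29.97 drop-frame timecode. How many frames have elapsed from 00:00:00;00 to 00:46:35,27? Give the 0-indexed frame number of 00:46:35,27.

83793

Complete 10-minute blocks: 4, each 17982 frames → 71928.
Remaining 6 whole minutes in the current block: 1800 + 5 × 1798 = 10790 frames.
Within the current minute: 35 × 30 + 27 − 2 = 1075 (labels ;00/;01 skipped at this minute). Total = 71928 + 10790 + 1075 = 83793.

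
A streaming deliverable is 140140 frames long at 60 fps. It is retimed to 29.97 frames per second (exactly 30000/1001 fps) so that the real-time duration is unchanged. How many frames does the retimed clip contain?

70000 frames

Target frames = source frames × (target rate / source rate) = 140140 × (30000/1001)/(60) = 140140 × 500/1001 = 70000.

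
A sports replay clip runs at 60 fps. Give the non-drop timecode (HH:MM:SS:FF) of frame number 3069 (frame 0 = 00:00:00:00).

3069 ÷ 60 = 51 full seconds, remainder 9 frames.
51 s = 0 h 0 min 51 s.
Timecode: 00:00:51:09.

00:00:51:09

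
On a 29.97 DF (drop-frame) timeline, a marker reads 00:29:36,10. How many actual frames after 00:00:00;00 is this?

As if non-drop at 30 labels/s: (0 × 3600 + 29 × 60 + 36) × 30 + 10 = 53290.
Minute boundaries passed: 29; those not divisible by 10: 29 − 2 = 27; dropped labels = 2 × 27 = 54.
Actual frame index = 53290 − 54 = 53236.

53236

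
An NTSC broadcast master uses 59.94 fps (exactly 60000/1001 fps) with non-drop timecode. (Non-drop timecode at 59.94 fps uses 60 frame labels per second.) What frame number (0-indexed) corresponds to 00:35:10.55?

Total seconds to the label: (0 × 3600 + 35 × 60 + 10) = 2110.
Frame index = 2110 × 60 + 55 = 126655.

frame 126655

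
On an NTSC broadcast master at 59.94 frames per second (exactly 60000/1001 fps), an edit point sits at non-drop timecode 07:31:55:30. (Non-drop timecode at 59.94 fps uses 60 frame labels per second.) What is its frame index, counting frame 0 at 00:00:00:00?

frame 1626930

Total seconds to the label: (7 × 3600 + 31 × 60 + 55) = 27115.
Frame index = 27115 × 60 + 30 = 1626930.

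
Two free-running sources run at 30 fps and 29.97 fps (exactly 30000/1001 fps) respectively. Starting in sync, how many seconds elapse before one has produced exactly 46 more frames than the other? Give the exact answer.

23023/15 seconds

The gap grows by |30000/1001 − 30| = 30/1001 frames per second.
Time for a 46-frame gap: 46 ÷ (30/1001) = 23023/15 s.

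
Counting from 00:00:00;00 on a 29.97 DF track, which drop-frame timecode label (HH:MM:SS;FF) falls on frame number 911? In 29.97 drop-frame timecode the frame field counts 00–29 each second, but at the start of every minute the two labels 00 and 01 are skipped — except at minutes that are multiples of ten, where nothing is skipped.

Ten DF minutes hold 17982 frames, so frame 911 lies in block 0 (frames 0–17981) with 911 frames into that block.
The block's first minute is 1800 frames and the rest 1798 each; 911 frames reaches minute 0, so 0 × 18 + 0 × 2 = 0 labels have been skipped so far.
Adding those back, label number 911 + 0 = 911 at 30 labels/s is 30 s + 11 f = 0 h 0 min 30 s frame 11, i.e. 00:00:30;11.

00:00:30;11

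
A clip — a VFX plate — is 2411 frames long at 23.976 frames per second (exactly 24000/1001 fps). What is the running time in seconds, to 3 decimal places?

100.559 seconds

Running time = 2411 × 1001/24000 = 2413411/24000 s ≈ 100.559 s.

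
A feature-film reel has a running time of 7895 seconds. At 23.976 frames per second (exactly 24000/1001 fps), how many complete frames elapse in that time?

189290 frames

Frames = 7895 × 24000/1001 = 189480000/1001 ≈ 189290.7093.
Complete frames: 189290.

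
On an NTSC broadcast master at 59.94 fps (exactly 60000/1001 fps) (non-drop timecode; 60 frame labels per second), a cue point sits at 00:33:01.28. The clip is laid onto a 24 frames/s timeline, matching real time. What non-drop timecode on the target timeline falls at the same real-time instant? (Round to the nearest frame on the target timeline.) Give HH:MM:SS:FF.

Source frame index: (0×3600 + 33×60 + 1) × 60 + 28 = 118888.
Real time: 118888 / (60000/1001) = 14875861/7500 s.
Target frame: (14875861/7500) × (24) = 29751722/625 ≈ 47602.755 → 47603.
At 24 labels/s: frame 47603 → 00:33:03:11.

00:33:03:11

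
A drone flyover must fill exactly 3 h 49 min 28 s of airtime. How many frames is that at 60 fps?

826080 frames

3 h 49 min 28 s = 13768 s.
Frames = 13768 × 60 = 826080.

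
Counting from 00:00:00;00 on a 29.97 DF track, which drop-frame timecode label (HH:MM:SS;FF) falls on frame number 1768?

Each 10-minute DF block holds 10 × 60 × 30 − 9 × 2 = 17982 frames. 1768 ÷ 17982 → 0 full blocks, remainder 1768.
Within the partial block the first minute is 1800 frames and each further minute 1798, so 0 further minute boundaries passed. Total skipped labels = 18 × 0 + 2 × 0 = 0.
Non-drop label index = 1768 + 0 = 1768; at 30 labels/s that is 00:00:58:28, i.e. DF 00:00:58;28.

00:00:58;28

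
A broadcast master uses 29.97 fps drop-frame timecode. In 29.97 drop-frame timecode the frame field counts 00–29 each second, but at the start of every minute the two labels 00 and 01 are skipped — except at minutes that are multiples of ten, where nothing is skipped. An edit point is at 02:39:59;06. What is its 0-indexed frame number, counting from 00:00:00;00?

Complete 10-minute blocks: 15, each 17982 frames → 269730.
Remaining 9 whole minutes in the current block: 1800 + 8 × 1798 = 16184 frames.
Within the current minute: 59 × 30 + 6 − 2 = 1774 (labels ;00/;01 skipped at this minute). Total = 269730 + 16184 + 1774 = 287688.

287688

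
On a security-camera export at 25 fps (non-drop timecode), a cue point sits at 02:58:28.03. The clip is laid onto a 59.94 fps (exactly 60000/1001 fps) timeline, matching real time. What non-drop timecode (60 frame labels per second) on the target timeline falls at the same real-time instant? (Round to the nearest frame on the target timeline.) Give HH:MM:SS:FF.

Source frame index: (2×3600 + 58×60 + 28) × 25 + 3 = 267703.
Real time: 267703 / (25) = 267703/25 s.
Target frame: (267703/25) × (60000/1001) = 642487200/1001 ≈ 641845.355 → 641845.
At 60 labels/s: frame 641845 → 02:58:17:25.

02:58:17:25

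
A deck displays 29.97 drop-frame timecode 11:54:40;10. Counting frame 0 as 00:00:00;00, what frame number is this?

As if non-drop at 30 labels/s: (11 × 3600 + 54 × 60 + 40) × 30 + 10 = 1286410.
Minute boundaries passed: 714; those not divisible by 10: 714 − 71 = 643; dropped labels = 2 × 643 = 1286.
Actual frame index = 1286410 − 1286 = 1285124.

1285124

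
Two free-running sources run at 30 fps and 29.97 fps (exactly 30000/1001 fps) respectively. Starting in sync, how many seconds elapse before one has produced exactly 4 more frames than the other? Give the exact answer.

The gap grows by |30000/1001 − 30| = 30/1001 frames per second.
Time for a 4-frame gap: 4 ÷ (30/1001) = 2002/15 s.

2002/15 seconds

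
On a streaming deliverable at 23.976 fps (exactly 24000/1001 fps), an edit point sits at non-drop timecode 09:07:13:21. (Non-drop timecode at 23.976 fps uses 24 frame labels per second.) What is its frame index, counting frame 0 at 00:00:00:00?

Total seconds to the label: (9 × 3600 + 7 × 60 + 13) = 32833.
Frame index = 32833 × 24 + 21 = 788013.

788013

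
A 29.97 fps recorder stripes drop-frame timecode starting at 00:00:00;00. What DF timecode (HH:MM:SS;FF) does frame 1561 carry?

Ten DF minutes hold 17982 frames, so frame 1561 lies in block 0 (frames 0–17981) with 1561 frames into that block.
The block's first minute is 1800 frames and the rest 1798 each; 1561 frames reaches minute 0, so 0 × 18 + 0 × 2 = 0 labels have been skipped so far.
Adding those back, label number 1561 + 0 = 1561 at 30 labels/s is 52 s + 1 f = 0 h 0 min 52 s frame 1, i.e. 00:00:52;01.

00:00:52;01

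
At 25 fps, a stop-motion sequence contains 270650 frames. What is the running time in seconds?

10826 seconds

Running time = 270650 / (25) = 10826 s.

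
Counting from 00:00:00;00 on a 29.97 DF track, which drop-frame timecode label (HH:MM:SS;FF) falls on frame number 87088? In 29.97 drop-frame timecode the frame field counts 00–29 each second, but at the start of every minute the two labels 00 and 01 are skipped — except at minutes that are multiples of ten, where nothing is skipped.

Each 10-minute DF block holds 10 × 60 × 30 − 9 × 2 = 17982 frames. 87088 ÷ 17982 → 4 full blocks, remainder 15160.
Within the partial block the first minute is 1800 frames and each further minute 1798, so 8 further minute boundaries passed. Total skipped labels = 18 × 4 + 2 × 8 = 88.
Non-drop label index = 87088 + 88 = 87176; at 30 labels/s that is 00:48:25:26, i.e. DF 00:48:25;26.

00:48:25;26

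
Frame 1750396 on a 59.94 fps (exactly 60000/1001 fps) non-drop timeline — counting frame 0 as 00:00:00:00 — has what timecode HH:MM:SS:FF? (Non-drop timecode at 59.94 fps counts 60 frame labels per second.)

08:06:13:16

1750396 ÷ 60 = 29173 full seconds, remainder 16 frames.
29173 s = 8 h 6 min 13 s.
Timecode: 08:06:13:16.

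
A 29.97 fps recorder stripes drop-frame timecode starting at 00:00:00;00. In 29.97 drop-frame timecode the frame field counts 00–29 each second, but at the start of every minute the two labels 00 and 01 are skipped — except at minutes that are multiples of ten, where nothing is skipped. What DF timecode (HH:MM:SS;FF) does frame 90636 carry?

Ten DF minutes hold 17982 frames, so frame 90636 lies in block 5 (frames 89910–107891) with 726 frames into that block.
The block's first minute is 1800 frames and the rest 1798 each; 726 frames reaches minute 0, so 5 × 18 + 0 × 2 = 90 labels have been skipped so far.
Adding those back, label number 90636 + 90 = 90726 at 30 labels/s is 3024 s + 6 f = 0 h 50 min 24 s frame 6, i.e. 00:50:24;06.

00:50:24;06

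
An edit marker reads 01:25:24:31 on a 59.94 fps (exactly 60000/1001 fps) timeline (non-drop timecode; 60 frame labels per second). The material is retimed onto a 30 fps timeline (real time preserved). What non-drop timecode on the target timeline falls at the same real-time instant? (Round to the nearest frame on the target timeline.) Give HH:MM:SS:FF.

01:25:29:19

Source frame index: (1×3600 + 25×60 + 24) × 60 + 31 = 307471.
Real time: 307471 / (60000/1001) = 307778471/60000 s.
Target frame: (307778471/60000) × (30) = 307778471/2000 ≈ 153889.236 → 153889.
At 30 labels/s: frame 153889 → 01:25:29:19.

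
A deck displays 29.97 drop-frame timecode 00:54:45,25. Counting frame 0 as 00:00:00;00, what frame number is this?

Complete 10-minute blocks: 5, each 17982 frames → 89910.
Remaining 4 whole minutes in the current block: 1800 + 3 × 1798 = 7194 frames.
Within the current minute: 45 × 30 + 25 − 2 = 1373 (labels ;00/;01 skipped at this minute). Total = 89910 + 7194 + 1373 = 98477.

98477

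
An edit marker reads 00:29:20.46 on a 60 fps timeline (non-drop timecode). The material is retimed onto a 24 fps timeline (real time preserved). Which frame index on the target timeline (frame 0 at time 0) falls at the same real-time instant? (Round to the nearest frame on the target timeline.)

Source frame index: (0×3600 + 29×60 + 20) × 60 + 46 = 105646.
Real time: 105646 / (60) = 52823/30 s.
Target frame: (52823/30) × (24) = 211292/5 ≈ 42258.400 → 42258.

frame 42258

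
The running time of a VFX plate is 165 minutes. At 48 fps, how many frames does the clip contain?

165 min = 9900 s.
Frames = 9900 × 48 = 475200.

475200 frames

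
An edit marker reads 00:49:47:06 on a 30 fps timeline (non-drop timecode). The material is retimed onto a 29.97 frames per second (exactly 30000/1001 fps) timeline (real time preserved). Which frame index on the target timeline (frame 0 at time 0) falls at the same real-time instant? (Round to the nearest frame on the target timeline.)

Source frame index: (0×3600 + 49×60 + 47) × 30 + 6 = 89616.
Real time: 89616 / (30) = 14936/5 s.
Target frame: (14936/5) × (30000/1001) = 89616000/1001 ≈ 89526.474 → 89526.

frame 89526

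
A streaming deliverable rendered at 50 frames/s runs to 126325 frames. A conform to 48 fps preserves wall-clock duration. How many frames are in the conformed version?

121272 frames

Target frames = source frames × (target rate / source rate) = 126325 × (48)/(50) = 126325 × 24/25 = 121272.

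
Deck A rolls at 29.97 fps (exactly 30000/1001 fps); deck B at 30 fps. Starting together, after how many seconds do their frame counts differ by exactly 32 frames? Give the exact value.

16016/15 seconds

The gap grows by |30 − 30000/1001| = 30/1001 frames per second.
Time for a 32-frame gap: 32 ÷ (30/1001) = 16016/15 s.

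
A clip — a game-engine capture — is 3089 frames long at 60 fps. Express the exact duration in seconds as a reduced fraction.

3089/60 seconds

Running time = 3089 ÷ (60) = 3089 × 1/60 = 3089/60 s.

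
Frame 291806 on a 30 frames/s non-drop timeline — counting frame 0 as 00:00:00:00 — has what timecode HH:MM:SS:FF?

02:42:06:26

291806 ÷ 30 = 9726 full seconds, remainder 26 frames.
9726 s = 2 h 42 min 6 s.
Timecode: 02:42:06:26.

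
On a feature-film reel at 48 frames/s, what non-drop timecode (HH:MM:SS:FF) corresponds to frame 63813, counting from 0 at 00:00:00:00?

63813 ÷ 48 = 1329 full seconds, remainder 21 frames.
1329 s = 0 h 22 min 9 s.
Timecode: 00:22:09:21.

00:22:09:21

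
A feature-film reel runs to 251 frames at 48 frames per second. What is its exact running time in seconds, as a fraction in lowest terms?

251/48 seconds

Running time = 251 ÷ (48) = 251 × 1/48 = 251/48 s.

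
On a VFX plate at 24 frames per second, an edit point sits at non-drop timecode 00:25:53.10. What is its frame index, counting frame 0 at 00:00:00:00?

Total seconds to the label: (0 × 3600 + 25 × 60 + 53) = 1553.
Frame index = 1553 × 24 + 10 = 37282.

37282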